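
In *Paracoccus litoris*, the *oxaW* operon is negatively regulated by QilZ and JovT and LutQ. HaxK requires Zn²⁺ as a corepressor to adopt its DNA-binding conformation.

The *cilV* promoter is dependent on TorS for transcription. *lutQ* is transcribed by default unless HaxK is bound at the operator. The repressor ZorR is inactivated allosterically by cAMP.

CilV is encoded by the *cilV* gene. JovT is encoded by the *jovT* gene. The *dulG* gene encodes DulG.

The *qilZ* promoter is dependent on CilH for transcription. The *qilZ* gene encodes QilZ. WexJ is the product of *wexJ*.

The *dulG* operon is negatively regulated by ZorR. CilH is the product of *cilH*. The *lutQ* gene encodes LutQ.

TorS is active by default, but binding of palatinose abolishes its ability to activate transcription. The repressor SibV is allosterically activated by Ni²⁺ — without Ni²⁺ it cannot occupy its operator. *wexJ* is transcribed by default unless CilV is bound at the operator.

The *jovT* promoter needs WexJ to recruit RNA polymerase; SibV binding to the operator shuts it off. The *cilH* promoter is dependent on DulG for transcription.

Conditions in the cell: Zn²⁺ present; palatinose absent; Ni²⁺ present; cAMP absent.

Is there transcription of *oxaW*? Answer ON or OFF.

ON

cAMP is absent, so ZorR is active.
With repressor ZorR bound, *dulG* is not transcribed.
So DulG is not produced.
Required activator DulG is absent, so *cilH* is not transcribed.
So CilH is not produced.
Required activator CilH is absent, so *qilZ* is not transcribed.
So QilZ is not produced.
Palatinose is absent, so TorS is active.
No repressor is bound and TorS is active, so *cilV* is transcribed.
So CilV is produced and active.
With repressor CilV bound, *wexJ* is not transcribed.
So WexJ is not produced.
Ni²⁺ is present, so SibV is active.
With repressor SibV bound, *jovT* is not transcribed.
So JovT is not produced.
Zn²⁺ is present, so HaxK is active.
With repressor HaxK bound, *lutQ* is not transcribed.
So LutQ is not produced.
With no repressor bound, *oxaW* is transcribed.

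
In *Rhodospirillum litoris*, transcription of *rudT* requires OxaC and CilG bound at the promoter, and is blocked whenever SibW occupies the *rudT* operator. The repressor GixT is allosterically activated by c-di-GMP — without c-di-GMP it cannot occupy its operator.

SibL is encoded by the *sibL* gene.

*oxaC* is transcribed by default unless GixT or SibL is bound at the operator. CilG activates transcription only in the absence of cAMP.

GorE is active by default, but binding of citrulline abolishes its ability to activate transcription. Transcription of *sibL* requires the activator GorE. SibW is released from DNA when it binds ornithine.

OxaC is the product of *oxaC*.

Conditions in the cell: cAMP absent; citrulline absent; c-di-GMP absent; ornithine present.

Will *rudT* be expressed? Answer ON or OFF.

c-di-GMP is absent, so GixT is inactive.
Citrulline is absent, so GorE is active.
No repressor is bound and GorE is active, so *sibL* is transcribed.
So SibL is produced and active.
With repressor SibL bound, *oxaC* is not transcribed.
So OxaC is not produced.
Ornithine is present, so SibW is inactive.
cAMP is absent, so CilG is active.
Required activator OxaC is absent, so *rudT* is not transcribed.

OFF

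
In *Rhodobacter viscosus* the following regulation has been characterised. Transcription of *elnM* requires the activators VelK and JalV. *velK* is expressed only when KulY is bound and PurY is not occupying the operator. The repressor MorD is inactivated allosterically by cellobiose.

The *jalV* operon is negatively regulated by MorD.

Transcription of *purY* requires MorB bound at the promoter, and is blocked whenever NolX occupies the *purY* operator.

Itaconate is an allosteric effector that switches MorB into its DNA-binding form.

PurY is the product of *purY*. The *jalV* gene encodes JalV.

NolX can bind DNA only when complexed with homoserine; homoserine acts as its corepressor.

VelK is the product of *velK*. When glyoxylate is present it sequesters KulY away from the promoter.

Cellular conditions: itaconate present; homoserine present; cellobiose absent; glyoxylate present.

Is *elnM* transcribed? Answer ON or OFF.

Homoserine is present, so NolX is active.
Itaconate is present, so MorB is active.
With repressor NolX bound, *purY* is not transcribed.
So PurY is not produced.
Glyoxylate is present, so KulY is inactive.
Required activator KulY is absent, so *velK* is not transcribed.
So VelK is not produced.
Cellobiose is absent, so MorD is active.
With repressor MorD bound, *jalV* is not transcribed.
So JalV is not produced.
Required activator VelK is absent, so *elnM* is not transcribed.

OFF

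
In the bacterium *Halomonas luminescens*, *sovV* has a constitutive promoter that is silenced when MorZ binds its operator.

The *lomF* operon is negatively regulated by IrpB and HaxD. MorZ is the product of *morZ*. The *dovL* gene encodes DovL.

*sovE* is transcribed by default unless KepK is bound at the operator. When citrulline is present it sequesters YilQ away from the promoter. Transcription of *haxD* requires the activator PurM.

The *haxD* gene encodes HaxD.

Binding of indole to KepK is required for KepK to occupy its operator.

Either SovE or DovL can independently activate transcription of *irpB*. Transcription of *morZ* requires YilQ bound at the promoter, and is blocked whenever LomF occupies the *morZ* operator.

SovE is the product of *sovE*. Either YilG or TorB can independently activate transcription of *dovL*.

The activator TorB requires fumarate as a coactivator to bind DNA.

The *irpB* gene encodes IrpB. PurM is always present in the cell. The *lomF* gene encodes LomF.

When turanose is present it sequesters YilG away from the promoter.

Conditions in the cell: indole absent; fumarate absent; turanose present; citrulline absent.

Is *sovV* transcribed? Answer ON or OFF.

Indole is absent, so KepK is inactive.
With no repressor bound, *sovE* is transcribed.
So SovE is produced and active.
Turanose is present, so YilG is inactive.
Fumarate is absent, so TorB is inactive.
No activator is available at the *dovL* promoter, so *dovL* is not transcribed.
So DovL is not produced.
Activator SovE is present, so *irpB* is transcribed.
So IrpB is produced and active.
PurM is produced constitutively and is active.
No repressor is bound and PurM is active, so *haxD* is transcribed.
So HaxD is produced and active.
With repressor IrpB bound, *lomF* is not transcribed.
So LomF is not produced.
Citrulline is absent, so YilQ is active.
No repressor is bound and YilQ is active, so *morZ* is transcribed.
So MorZ is produced and active.
With repressor MorZ bound, *sovV* is not transcribed.

OFF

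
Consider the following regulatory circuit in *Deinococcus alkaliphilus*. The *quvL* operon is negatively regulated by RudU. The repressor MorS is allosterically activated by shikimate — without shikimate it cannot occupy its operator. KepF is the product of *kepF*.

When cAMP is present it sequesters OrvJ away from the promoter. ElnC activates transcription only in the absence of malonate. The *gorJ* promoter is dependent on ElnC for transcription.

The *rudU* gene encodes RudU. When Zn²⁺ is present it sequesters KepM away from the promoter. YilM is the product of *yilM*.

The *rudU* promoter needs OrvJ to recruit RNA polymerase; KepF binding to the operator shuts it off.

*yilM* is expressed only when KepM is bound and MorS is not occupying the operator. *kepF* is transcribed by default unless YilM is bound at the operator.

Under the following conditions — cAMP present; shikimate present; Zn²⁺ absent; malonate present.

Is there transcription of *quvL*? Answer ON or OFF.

ON

Shikimate is present, so MorS is active.
Zn²⁺ is absent, so KepM is active.
With repressor MorS bound, *yilM* is not transcribed.
So YilM is not produced.
With no repressor bound, *kepF* is transcribed.
So KepF is produced and active.
cAMP is present, so OrvJ is inactive.
With repressor KepF bound, *rudU* is not transcribed.
So RudU is not produced.
With no repressor bound, *quvL* is transcribed.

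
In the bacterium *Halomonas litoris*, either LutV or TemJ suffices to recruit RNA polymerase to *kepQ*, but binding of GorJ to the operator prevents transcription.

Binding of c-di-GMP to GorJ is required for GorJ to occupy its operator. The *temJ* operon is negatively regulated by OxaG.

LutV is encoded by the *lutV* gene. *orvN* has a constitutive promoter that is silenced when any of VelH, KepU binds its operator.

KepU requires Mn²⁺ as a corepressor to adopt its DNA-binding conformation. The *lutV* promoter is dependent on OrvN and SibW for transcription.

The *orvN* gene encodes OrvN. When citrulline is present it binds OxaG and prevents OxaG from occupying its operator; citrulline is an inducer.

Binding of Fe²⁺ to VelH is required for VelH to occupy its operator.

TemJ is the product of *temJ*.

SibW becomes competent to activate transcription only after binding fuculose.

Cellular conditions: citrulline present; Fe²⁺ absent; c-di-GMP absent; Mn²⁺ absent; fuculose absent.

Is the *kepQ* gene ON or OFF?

Fe²⁺ is absent, so VelH is inactive.
Mn²⁺ is absent, so KepU is inactive.
With no repressor bound, *orvN* is transcribed.
So OrvN is produced and active.
Fuculose is absent, so SibW is inactive.
Required activator SibW is absent, so *lutV* is not transcribed.
So LutV is not produced.
Citrulline is present, so OxaG is inactive.
With no repressor bound, *temJ* is transcribed.
So TemJ is produced and active.
c-di-GMP is absent, so GorJ is inactive.
Activator TemJ is present, so *kepQ* is transcribed.

ON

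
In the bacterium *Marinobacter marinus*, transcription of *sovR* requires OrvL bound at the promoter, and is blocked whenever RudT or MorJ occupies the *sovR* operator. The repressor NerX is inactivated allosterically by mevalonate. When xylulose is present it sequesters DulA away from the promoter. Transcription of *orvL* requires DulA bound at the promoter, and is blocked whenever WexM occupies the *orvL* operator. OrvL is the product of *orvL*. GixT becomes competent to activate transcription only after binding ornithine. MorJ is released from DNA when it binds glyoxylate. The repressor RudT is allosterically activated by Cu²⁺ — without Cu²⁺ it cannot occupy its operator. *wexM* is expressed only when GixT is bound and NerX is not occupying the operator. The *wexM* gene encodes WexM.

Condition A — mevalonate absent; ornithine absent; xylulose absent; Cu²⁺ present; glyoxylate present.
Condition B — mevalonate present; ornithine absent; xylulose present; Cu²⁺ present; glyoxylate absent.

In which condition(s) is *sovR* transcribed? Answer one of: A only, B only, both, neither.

neither

Condition A:
Mevalonate is absent, so NerX is active.
Ornithine is absent, so GixT is inactive.
With repressor NerX bound, *wexM* is not transcribed.
So WexM is not produced.
Xylulose is absent, so DulA is active.
No repressor is bound and DulA is active, so *orvL* is transcribed.
So OrvL is produced and active.
Cu²⁺ is present, so RudT is active.
Glyoxylate is present, so MorJ is inactive.
With repressor RudT bound, *sovR* is not transcribed.
→ *sovR* is OFF in A.
Condition B:
Mevalonate is present, so NerX is inactive.
Ornithine is absent, so GixT is inactive.
Required activator GixT is absent, so *wexM* is not transcribed.
So WexM is not produced.
Xylulose is present, so DulA is inactive.
Required activator DulA is absent, so *orvL* is not transcribed.
So OrvL is not produced.
Cu²⁺ is present, so RudT is active.
Glyoxylate is absent, so MorJ is active.
With repressor RudT bound, *sovR* is not transcribed.
→ *sovR* is OFF in B.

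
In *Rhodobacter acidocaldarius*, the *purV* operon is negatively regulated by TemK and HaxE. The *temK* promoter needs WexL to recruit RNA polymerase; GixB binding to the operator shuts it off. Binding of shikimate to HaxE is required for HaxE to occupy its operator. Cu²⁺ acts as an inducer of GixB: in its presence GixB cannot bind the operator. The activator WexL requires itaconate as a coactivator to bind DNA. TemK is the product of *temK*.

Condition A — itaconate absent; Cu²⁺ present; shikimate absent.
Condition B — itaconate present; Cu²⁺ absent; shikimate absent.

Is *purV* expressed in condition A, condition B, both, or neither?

both

Condition A:
Itaconate is absent, so WexL is inactive.
Cu²⁺ is present, so GixB is inactive.
Required activator WexL is absent, so *temK* is not transcribed.
So TemK is not produced.
Shikimate is absent, so HaxE is inactive.
With no repressor bound, *purV* is transcribed.
→ *purV* is ON in A.
Condition B:
Itaconate is present, so WexL is active.
Cu²⁺ is absent, so GixB is active.
With repressor GixB bound, *temK* is not transcribed.
So TemK is not produced.
Shikimate is absent, so HaxE is inactive.
With no repressor bound, *purV* is transcribed.
→ *purV* is ON in B.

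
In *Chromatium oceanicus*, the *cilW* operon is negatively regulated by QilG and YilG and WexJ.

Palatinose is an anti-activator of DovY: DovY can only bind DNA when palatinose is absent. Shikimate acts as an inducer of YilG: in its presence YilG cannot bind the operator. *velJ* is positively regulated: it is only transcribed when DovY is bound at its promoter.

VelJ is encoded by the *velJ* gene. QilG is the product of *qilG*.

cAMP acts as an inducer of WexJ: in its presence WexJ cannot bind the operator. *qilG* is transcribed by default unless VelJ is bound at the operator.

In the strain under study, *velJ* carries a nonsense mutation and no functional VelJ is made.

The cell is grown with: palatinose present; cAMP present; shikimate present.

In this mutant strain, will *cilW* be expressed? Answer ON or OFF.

VelJ is non-functional in this strain, so it has no effect.
With no repressor bound, *qilG* is transcribed.
So QilG is produced and active.
Shikimate is present, so YilG is inactive.
cAMP is present, so WexJ is inactive.
With repressor QilG bound, *cilW* is not transcribed.

OFF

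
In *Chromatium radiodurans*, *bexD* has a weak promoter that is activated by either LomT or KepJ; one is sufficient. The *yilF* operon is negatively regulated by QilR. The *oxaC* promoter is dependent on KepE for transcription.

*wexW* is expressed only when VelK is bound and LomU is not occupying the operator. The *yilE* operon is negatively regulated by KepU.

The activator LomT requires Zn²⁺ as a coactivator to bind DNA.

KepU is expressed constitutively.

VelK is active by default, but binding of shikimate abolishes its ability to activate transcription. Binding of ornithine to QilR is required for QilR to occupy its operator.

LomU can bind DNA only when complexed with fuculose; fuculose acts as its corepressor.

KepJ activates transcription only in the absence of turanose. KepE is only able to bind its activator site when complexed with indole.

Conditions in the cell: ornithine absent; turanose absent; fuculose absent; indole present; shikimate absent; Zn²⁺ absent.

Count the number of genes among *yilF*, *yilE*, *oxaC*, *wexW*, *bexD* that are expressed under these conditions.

4

Ornithine is absent, so QilR is inactive.
With no repressor bound, *yilF* is transcribed.
→ *yilF* is ON.
KepU is produced constitutively and is active.
With repressor KepU bound, *yilE* is not transcribed.
→ *yilE* is OFF.
Indole is present, so KepE is active.
No repressor is bound and KepE is active, so *oxaC* is transcribed.
→ *oxaC* is ON.
Fuculose is absent, so LomU is inactive.
Shikimate is absent, so VelK is active.
No repressor is bound and VelK is active, so *wexW* is transcribed.
→ *wexW* is ON.
Zn²⁺ is absent, so LomT is inactive.
Turanose is absent, so KepJ is active.
Activator KepJ is present, so *bexD* is transcribed.
→ *bexD* is ON.
4 of the 5 genes are transcribed.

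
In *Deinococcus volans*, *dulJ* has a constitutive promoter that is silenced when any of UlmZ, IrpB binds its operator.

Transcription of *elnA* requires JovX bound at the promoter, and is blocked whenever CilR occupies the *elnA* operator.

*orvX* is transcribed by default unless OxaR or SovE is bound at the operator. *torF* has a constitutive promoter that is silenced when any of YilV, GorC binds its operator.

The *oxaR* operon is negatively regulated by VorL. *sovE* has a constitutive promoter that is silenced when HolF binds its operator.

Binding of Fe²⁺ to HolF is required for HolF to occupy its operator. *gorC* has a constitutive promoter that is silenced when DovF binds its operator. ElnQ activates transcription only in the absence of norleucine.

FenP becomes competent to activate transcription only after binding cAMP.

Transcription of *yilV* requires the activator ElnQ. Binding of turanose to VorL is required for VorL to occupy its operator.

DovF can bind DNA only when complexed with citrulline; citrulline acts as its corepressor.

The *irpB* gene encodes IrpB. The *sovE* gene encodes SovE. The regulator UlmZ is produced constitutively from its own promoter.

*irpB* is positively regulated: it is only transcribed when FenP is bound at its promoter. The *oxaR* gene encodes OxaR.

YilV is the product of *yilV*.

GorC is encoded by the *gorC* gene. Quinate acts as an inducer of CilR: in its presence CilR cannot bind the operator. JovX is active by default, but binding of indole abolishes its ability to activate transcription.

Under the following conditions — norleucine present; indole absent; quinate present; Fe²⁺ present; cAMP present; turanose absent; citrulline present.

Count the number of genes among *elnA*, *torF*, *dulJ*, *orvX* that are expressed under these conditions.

2

Quinate is present, so CilR is inactive.
Indole is absent, so JovX is active.
No repressor is bound and JovX is active, so *elnA* is transcribed.
→ *elnA* is ON.
Norleucine is present, so ElnQ is inactive.
Required activator ElnQ is absent, so *yilV* is not transcribed.
So YilV is not produced.
Citrulline is present, so DovF is active.
With repressor DovF bound, *gorC* is not transcribed.
So GorC is not produced.
With no repressor bound, *torF* is transcribed.
→ *torF* is ON.
UlmZ is produced constitutively and is active.
cAMP is present, so FenP is active.
No repressor is bound and FenP is active, so *irpB* is transcribed.
So IrpB is produced and active.
With repressor UlmZ bound, *dulJ* is not transcribed.
→ *dulJ* is OFF.
Turanose is absent, so VorL is inactive.
With no repressor bound, *oxaR* is transcribed.
So OxaR is produced and active.
Fe²⁺ is present, so HolF is active.
With repressor HolF bound, *sovE* is not transcribed.
So SovE is not produced.
With repressor OxaR bound, *orvX* is not transcribed.
→ *orvX* is OFF.
2 of the 4 genes are transcribed.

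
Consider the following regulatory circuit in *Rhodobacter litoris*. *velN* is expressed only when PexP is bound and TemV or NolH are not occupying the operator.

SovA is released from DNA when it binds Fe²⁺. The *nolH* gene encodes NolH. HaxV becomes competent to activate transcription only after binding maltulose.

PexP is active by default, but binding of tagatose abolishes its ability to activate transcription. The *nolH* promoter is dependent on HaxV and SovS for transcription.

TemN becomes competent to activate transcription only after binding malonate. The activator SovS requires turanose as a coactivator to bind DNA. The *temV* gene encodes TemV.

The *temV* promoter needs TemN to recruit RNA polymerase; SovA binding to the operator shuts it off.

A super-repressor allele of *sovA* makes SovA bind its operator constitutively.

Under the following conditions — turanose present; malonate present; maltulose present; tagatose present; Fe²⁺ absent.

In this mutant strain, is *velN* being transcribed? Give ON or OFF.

OFF

Tagatose is present, so PexP is inactive.
Malonate is present, so TemN is active.
SovA is constitutively active in this strain.
With repressor SovA bound, *temV* is not transcribed.
So TemV is not produced.
Maltulose is present, so HaxV is active.
Turanose is present, so SovS is active.
No repressor is bound and HaxV and SovS are active, so *nolH* is transcribed.
So NolH is produced and active.
With repressor NolH bound, *velN* is not transcribed.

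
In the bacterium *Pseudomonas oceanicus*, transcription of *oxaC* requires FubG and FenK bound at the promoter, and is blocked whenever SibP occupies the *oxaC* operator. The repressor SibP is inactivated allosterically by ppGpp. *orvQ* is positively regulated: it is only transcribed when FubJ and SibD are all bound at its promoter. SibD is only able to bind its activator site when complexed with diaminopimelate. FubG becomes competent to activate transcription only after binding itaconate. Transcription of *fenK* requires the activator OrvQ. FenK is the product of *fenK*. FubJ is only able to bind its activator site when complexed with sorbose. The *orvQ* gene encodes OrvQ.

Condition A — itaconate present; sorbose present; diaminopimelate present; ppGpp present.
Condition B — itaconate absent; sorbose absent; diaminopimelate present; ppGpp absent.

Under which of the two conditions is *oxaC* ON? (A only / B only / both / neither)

Condition A:
Itaconate is present, so FubG is active.
Sorbose is present, so FubJ is active.
Diaminopimelate is present, so SibD is active.
No repressor is bound and FubJ and SibD are active, so *orvQ* is transcribed.
So OrvQ is produced and active.
No repressor is bound and OrvQ is active, so *fenK* is transcribed.
So FenK is produced and active.
ppGpp is present, so SibP is inactive.
No repressor is bound and FubG and FenK are active, so *oxaC* is transcribed.
→ *oxaC* is ON in A.
Condition B:
Itaconate is absent, so FubG is inactive.
Sorbose is absent, so FubJ is inactive.
Diaminopimelate is present, so SibD is active.
Required activator FubJ is absent, so *orvQ* is not transcribed.
So OrvQ is not produced.
Required activator OrvQ is absent, so *fenK* is not transcribed.
So FenK is not produced.
ppGpp is absent, so SibP is active.
With repressor SibP bound, *oxaC* is not transcribed.
→ *oxaC* is OFF in B.

A only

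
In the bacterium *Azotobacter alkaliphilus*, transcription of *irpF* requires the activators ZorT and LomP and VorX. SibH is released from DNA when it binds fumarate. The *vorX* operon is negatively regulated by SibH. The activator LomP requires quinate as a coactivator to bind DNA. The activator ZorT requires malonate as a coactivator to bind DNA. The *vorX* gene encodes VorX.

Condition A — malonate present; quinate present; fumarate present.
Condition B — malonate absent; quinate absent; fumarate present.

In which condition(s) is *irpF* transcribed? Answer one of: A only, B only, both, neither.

Condition A:
Malonate is present, so ZorT is active.
Quinate is present, so LomP is active.
Fumarate is present, so SibH is inactive.
With no repressor bound, *vorX* is transcribed.
So VorX is produced and active.
No repressor is bound and ZorT and LomP and VorX are active, so *irpF* is transcribed.
→ *irpF* is ON in A.
Condition B:
Malonate is absent, so ZorT is inactive.
Quinate is absent, so LomP is inactive.
Fumarate is present, so SibH is inactive.
With no repressor bound, *vorX* is transcribed.
So VorX is produced and active.
Required activator ZorT is absent, so *irpF* is not transcribed.
→ *irpF* is OFF in B.

A only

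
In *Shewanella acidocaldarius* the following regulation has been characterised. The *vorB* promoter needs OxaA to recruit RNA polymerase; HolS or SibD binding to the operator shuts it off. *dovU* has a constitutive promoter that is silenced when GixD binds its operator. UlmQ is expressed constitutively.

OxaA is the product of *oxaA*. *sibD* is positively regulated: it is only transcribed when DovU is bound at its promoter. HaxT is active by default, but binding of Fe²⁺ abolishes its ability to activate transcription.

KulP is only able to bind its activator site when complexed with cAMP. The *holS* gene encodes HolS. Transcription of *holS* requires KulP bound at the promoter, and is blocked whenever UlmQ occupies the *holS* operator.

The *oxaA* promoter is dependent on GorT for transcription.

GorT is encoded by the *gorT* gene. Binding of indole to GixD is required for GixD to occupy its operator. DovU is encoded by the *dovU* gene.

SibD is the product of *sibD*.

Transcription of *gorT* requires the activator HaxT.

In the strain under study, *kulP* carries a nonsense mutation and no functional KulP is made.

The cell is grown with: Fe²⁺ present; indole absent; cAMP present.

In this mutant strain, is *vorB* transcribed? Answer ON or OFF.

OFF

Fe²⁺ is present, so HaxT is inactive.
Required activator HaxT is absent, so *gorT* is not transcribed.
So GorT is not produced.
Required activator GorT is absent, so *oxaA* is not transcribed.
So OxaA is not produced.
KulP is non-functional in this strain, so it has no effect.
UlmQ is produced constitutively and is active.
With repressor UlmQ bound, *holS* is not transcribed.
So HolS is not produced.
Indole is absent, so GixD is inactive.
With no repressor bound, *dovU* is transcribed.
So DovU is produced and active.
No repressor is bound and DovU is active, so *sibD* is transcribed.
So SibD is produced and active.
With repressor SibD bound, *vorB* is not transcribed.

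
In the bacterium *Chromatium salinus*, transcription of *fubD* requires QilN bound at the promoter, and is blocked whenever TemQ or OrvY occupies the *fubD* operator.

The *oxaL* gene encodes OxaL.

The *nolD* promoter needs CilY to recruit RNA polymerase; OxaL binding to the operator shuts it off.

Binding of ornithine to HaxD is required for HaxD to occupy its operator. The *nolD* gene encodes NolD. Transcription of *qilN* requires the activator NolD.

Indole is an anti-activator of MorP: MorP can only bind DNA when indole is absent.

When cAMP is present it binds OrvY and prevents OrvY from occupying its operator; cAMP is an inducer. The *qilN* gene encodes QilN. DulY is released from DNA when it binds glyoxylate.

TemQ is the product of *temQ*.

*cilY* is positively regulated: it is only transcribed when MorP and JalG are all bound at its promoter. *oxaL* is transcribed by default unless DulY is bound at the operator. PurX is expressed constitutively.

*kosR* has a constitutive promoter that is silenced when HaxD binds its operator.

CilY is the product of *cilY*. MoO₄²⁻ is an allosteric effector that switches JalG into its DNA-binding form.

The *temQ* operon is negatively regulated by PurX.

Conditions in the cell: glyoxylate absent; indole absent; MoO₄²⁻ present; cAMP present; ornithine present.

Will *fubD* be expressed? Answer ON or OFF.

PurX is produced constitutively and is active.
With repressor PurX bound, *temQ* is not transcribed.
So TemQ is not produced.
Indole is absent, so MorP is active.
MoO₄²⁻ is present, so JalG is active.
No repressor is bound and MorP and JalG are active, so *cilY* is transcribed.
So CilY is produced and active.
Glyoxylate is absent, so DulY is active.
With repressor DulY bound, *oxaL* is not transcribed.
So OxaL is not produced.
No repressor is bound and CilY is active, so *nolD* is transcribed.
So NolD is produced and active.
No repressor is bound and NolD is active, so *qilN* is transcribed.
So QilN is produced and active.
cAMP is present, so OrvY is inactive.
No repressor is bound and QilN is active, so *fubD* is transcribed.

ON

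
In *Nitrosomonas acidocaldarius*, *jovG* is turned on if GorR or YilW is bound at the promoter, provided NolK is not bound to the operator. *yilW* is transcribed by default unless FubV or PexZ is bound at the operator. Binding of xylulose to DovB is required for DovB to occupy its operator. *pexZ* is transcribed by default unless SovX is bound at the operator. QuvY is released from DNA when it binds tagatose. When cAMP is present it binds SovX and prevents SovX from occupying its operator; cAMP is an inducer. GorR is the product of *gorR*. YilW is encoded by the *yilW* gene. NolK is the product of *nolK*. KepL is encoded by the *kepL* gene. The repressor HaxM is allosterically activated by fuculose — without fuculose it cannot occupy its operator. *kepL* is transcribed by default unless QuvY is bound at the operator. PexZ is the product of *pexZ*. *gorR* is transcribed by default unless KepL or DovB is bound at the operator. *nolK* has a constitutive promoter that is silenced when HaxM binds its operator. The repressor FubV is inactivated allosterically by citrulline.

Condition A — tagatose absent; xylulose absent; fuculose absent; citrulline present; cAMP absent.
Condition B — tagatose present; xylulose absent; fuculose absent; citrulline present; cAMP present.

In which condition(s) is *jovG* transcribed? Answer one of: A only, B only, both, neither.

neither

Condition A:
Tagatose is absent, so QuvY is active.
With repressor QuvY bound, *kepL* is not transcribed.
So KepL is not produced.
Xylulose is absent, so DovB is inactive.
With no repressor bound, *gorR* is transcribed.
So GorR is produced and active.
Fuculose is absent, so HaxM is inactive.
With no repressor bound, *nolK* is transcribed.
So NolK is produced and active.
Citrulline is present, so FubV is inactive.
cAMP is absent, so SovX is active.
With repressor SovX bound, *pexZ* is not transcribed.
So PexZ is not produced.
With no repressor bound, *yilW* is transcribed.
So YilW is produced and active.
With repressor NolK bound, *jovG* is not transcribed.
→ *jovG* is OFF in A.
Condition B:
Tagatose is present, so QuvY is inactive.
With no repressor bound, *kepL* is transcribed.
So KepL is produced and active.
Xylulose is absent, so DovB is inactive.
With repressor KepL bound, *gorR* is not transcribed.
So GorR is not produced.
Fuculose is absent, so HaxM is inactive.
With no repressor bound, *nolK* is transcribed.
So NolK is produced and active.
Citrulline is present, so FubV is inactive.
cAMP is present, so SovX is inactive.
With no repressor bound, *pexZ* is transcribed.
So PexZ is produced and active.
With repressor PexZ bound, *yilW* is not transcribed.
So YilW is not produced.
With repressor NolK bound, *jovG* is not transcribed.
→ *jovG* is OFF in B.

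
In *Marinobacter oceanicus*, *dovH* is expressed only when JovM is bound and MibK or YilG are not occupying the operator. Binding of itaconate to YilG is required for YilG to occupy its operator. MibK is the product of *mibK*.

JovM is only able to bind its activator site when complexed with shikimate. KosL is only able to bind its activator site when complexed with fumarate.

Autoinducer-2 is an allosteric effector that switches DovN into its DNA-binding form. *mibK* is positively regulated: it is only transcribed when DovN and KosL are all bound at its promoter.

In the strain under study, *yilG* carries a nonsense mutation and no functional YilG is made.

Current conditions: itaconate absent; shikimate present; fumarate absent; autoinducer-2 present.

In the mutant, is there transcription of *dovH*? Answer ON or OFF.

ON

Autoinducer-2 is present, so DovN is active.
Fumarate is absent, so KosL is inactive.
Required activator KosL is absent, so *mibK* is not transcribed.
So MibK is not produced.
YilG is non-functional in this strain, so it has no effect.
Shikimate is present, so JovM is active.
No repressor is bound and JovM is active, so *dovH* is transcribed.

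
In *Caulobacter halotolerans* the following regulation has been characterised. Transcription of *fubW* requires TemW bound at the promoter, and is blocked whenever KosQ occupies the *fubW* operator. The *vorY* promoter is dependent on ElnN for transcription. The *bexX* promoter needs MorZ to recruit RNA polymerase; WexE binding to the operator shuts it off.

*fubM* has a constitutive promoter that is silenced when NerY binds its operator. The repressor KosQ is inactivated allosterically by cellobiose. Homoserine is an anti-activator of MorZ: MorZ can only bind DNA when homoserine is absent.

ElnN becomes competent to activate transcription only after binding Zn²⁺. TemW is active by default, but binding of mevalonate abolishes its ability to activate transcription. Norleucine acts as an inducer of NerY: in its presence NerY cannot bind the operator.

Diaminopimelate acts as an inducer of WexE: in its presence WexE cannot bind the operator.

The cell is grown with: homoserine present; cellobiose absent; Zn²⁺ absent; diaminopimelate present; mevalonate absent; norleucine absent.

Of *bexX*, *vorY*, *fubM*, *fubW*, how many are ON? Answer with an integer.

0

Homoserine is present, so MorZ is inactive.
Diaminopimelate is present, so WexE is inactive.
Required activator MorZ is absent, so *bexX* is not transcribed.
→ *bexX* is OFF.
Zn²⁺ is absent, so ElnN is inactive.
Required activator ElnN is absent, so *vorY* is not transcribed.
→ *vorY* is OFF.
Norleucine is absent, so NerY is active.
With repressor NerY bound, *fubM* is not transcribed.
→ *fubM* is OFF.
Mevalonate is absent, so TemW is active.
Cellobiose is absent, so KosQ is active.
With repressor KosQ bound, *fubW* is not transcribed.
→ *fubW* is OFF.
0 of the 4 genes are transcribed.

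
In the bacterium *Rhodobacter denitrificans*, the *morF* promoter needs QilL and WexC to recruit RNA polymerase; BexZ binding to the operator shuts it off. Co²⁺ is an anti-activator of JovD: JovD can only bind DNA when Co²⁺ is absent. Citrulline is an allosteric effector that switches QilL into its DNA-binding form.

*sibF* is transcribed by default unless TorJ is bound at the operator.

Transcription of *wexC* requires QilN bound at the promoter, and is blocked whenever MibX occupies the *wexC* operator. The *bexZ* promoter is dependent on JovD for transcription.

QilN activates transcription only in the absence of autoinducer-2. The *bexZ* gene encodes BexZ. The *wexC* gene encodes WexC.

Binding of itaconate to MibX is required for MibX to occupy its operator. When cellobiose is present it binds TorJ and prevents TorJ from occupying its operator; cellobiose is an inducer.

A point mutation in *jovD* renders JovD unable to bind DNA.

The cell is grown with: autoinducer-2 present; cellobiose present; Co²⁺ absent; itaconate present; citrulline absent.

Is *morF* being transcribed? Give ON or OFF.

JovD is non-functional in this strain, so it has no effect.
Required activator JovD is absent, so *bexZ* is not transcribed.
So BexZ is not produced.
Citrulline is absent, so QilL is inactive.
Itaconate is present, so MibX is active.
Autoinducer-2 is present, so QilN is inactive.
With repressor MibX bound, *wexC* is not transcribed.
So WexC is not produced.
Required activator QilL is absent, so *morF* is not transcribed.

OFF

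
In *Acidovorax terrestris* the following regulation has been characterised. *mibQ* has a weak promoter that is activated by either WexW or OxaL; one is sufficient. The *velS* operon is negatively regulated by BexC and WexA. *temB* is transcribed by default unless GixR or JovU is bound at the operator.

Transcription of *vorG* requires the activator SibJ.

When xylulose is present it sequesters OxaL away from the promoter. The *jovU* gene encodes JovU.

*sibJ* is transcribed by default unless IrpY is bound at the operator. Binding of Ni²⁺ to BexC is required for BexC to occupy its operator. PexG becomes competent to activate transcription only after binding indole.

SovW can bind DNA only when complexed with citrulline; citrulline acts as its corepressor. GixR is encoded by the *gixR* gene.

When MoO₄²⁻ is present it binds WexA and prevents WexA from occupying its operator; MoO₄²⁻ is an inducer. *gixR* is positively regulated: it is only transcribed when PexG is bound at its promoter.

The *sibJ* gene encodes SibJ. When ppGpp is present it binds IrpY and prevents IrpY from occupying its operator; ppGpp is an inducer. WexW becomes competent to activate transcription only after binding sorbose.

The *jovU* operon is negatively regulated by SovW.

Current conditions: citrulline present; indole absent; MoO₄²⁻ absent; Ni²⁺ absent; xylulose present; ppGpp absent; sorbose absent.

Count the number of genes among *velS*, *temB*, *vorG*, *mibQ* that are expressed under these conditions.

Ni²⁺ is absent, so BexC is inactive.
MoO₄²⁻ is absent, so WexA is active.
With repressor WexA bound, *velS* is not transcribed.
→ *velS* is OFF.
Indole is absent, so PexG is inactive.
Required activator PexG is absent, so *gixR* is not transcribed.
So GixR is not produced.
Citrulline is present, so SovW is active.
With repressor SovW bound, *jovU* is not transcribed.
So JovU is not produced.
With no repressor bound, *temB* is transcribed.
→ *temB* is ON.
ppGpp is absent, so IrpY is active.
With repressor IrpY bound, *sibJ* is not transcribed.
So SibJ is not produced.
Required activator SibJ is absent, so *vorG* is not transcribed.
→ *vorG* is OFF.
Sorbose is absent, so WexW is inactive.
Xylulose is present, so OxaL is inactive.
No activator is available at the *mibQ* promoter, so *mibQ* is not transcribed.
→ *mibQ* is OFF.
1 of the 4 genes is transcribed.

1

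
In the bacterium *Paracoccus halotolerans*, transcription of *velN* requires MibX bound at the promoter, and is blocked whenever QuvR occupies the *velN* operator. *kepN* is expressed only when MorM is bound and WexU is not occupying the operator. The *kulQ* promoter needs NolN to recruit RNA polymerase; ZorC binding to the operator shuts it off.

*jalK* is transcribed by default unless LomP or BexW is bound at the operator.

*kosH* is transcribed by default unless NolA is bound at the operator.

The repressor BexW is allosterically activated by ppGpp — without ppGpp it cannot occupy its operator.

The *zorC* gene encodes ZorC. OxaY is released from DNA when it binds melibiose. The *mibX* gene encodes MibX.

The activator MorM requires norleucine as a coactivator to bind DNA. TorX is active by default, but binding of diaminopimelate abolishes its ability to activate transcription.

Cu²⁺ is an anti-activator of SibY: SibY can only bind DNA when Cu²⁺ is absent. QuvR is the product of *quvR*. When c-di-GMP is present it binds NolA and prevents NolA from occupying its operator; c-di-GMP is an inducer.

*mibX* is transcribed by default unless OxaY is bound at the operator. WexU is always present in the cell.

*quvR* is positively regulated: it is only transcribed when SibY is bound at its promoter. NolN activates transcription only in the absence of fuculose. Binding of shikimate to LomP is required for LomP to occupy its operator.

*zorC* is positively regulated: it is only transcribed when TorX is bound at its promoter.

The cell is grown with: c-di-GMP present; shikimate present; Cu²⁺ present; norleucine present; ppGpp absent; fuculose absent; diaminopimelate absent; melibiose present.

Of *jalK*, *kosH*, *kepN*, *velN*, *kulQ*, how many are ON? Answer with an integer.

Shikimate is present, so LomP is active.
ppGpp is absent, so BexW is inactive.
With repressor LomP bound, *jalK* is not transcribed.
→ *jalK* is OFF.
c-di-GMP is present, so NolA is inactive.
With no repressor bound, *kosH* is transcribed.
→ *kosH* is ON.
WexU is produced constitutively and is active.
Norleucine is present, so MorM is active.
With repressor WexU bound, *kepN* is not transcribed.
→ *kepN* is OFF.
Cu²⁺ is present, so SibY is inactive.
Required activator SibY is absent, so *quvR* is not transcribed.
So QuvR is not produced.
Melibiose is present, so OxaY is inactive.
With no repressor bound, *mibX* is transcribed.
So MibX is produced and active.
No repressor is bound and MibX is active, so *velN* is transcribed.
→ *velN* is ON.
Fuculose is absent, so NolN is active.
Diaminopimelate is absent, so TorX is active.
No repressor is bound and TorX is active, so *zorC* is transcribed.
So ZorC is produced and active.
With repressor ZorC bound, *kulQ* is not transcribed.
→ *kulQ* is OFF.
2 of the 5 genes are transcribed.

2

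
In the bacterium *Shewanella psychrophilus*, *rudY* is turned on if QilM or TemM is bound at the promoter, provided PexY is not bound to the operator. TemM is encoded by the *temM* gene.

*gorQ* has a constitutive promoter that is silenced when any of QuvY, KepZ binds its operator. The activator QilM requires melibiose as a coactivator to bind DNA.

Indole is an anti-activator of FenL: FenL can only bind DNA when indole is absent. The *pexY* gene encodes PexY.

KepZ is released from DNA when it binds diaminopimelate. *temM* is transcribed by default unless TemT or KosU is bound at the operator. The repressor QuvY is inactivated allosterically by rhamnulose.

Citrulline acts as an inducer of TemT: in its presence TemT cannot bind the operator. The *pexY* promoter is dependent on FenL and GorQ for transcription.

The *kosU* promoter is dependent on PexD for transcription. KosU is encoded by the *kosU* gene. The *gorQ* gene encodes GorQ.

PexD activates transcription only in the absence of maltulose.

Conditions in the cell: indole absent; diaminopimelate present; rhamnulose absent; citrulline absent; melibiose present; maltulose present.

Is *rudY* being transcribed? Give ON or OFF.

Indole is absent, so FenL is active.
Rhamnulose is absent, so QuvY is active.
Diaminopimelate is present, so KepZ is inactive.
With repressor QuvY bound, *gorQ* is not transcribed.
So GorQ is not produced.
Required activator GorQ is absent, so *pexY* is not transcribed.
So PexY is not produced.
Melibiose is present, so QilM is active.
Citrulline is absent, so TemT is active.
Maltulose is present, so PexD is inactive.
Required activator PexD is absent, so *kosU* is not transcribed.
So KosU is not produced.
With repressor TemT bound, *temM* is not transcribed.
So TemM is not produced.
Activator QilM is present, so *rudY* is transcribed.

ON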